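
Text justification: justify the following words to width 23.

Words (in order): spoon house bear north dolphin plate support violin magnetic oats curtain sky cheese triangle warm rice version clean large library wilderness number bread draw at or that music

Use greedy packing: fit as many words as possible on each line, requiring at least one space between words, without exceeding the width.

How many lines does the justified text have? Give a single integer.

Answer: 9

Derivation:
Line 1: ['spoon', 'house', 'bear', 'north'] (min_width=22, slack=1)
Line 2: ['dolphin', 'plate', 'support'] (min_width=21, slack=2)
Line 3: ['violin', 'magnetic', 'oats'] (min_width=20, slack=3)
Line 4: ['curtain', 'sky', 'cheese'] (min_width=18, slack=5)
Line 5: ['triangle', 'warm', 'rice'] (min_width=18, slack=5)
Line 6: ['version', 'clean', 'large'] (min_width=19, slack=4)
Line 7: ['library', 'wilderness'] (min_width=18, slack=5)
Line 8: ['number', 'bread', 'draw', 'at', 'or'] (min_width=23, slack=0)
Line 9: ['that', 'music'] (min_width=10, slack=13)
Total lines: 9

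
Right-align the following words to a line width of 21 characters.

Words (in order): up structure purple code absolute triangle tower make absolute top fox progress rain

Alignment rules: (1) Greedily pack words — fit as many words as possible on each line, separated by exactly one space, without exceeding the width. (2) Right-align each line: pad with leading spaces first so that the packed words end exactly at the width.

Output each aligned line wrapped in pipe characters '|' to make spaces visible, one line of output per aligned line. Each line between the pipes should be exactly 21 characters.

Answer: |  up structure purple|
|        code absolute|
|  triangle tower make|
|     absolute top fox|
|        progress rain|

Derivation:
Line 1: ['up', 'structure', 'purple'] (min_width=19, slack=2)
Line 2: ['code', 'absolute'] (min_width=13, slack=8)
Line 3: ['triangle', 'tower', 'make'] (min_width=19, slack=2)
Line 4: ['absolute', 'top', 'fox'] (min_width=16, slack=5)
Line 5: ['progress', 'rain'] (min_width=13, slack=8)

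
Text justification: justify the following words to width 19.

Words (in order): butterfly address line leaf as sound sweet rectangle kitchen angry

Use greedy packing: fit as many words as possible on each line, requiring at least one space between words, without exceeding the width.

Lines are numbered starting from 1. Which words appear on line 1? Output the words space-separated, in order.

Line 1: ['butterfly', 'address'] (min_width=17, slack=2)
Line 2: ['line', 'leaf', 'as', 'sound'] (min_width=18, slack=1)
Line 3: ['sweet', 'rectangle'] (min_width=15, slack=4)
Line 4: ['kitchen', 'angry'] (min_width=13, slack=6)

Answer: butterfly address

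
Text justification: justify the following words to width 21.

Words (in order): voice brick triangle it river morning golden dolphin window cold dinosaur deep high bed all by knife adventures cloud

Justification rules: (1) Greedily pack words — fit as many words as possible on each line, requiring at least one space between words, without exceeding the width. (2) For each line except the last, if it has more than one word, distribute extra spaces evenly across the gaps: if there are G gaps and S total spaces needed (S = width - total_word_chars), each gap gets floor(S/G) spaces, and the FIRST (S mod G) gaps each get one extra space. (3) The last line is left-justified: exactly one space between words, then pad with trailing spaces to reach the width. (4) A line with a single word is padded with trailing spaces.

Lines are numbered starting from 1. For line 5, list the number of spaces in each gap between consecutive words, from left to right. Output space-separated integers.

Answer: 1 1 1 1

Derivation:
Line 1: ['voice', 'brick', 'triangle'] (min_width=20, slack=1)
Line 2: ['it', 'river', 'morning'] (min_width=16, slack=5)
Line 3: ['golden', 'dolphin', 'window'] (min_width=21, slack=0)
Line 4: ['cold', 'dinosaur', 'deep'] (min_width=18, slack=3)
Line 5: ['high', 'bed', 'all', 'by', 'knife'] (min_width=21, slack=0)
Line 6: ['adventures', 'cloud'] (min_width=16, slack=5)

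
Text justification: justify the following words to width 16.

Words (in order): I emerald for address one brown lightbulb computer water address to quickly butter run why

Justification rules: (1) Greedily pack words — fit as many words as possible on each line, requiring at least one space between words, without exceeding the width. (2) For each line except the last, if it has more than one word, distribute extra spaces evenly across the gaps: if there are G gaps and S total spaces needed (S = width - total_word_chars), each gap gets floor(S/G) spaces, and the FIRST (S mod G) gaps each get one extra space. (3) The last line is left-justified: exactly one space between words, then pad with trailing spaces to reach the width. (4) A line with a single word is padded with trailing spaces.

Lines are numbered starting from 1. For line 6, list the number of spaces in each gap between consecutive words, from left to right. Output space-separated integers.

Line 1: ['I', 'emerald', 'for'] (min_width=13, slack=3)
Line 2: ['address', 'one'] (min_width=11, slack=5)
Line 3: ['brown', 'lightbulb'] (min_width=15, slack=1)
Line 4: ['computer', 'water'] (min_width=14, slack=2)
Line 5: ['address', 'to'] (min_width=10, slack=6)
Line 6: ['quickly', 'butter'] (min_width=14, slack=2)
Line 7: ['run', 'why'] (min_width=7, slack=9)

Answer: 3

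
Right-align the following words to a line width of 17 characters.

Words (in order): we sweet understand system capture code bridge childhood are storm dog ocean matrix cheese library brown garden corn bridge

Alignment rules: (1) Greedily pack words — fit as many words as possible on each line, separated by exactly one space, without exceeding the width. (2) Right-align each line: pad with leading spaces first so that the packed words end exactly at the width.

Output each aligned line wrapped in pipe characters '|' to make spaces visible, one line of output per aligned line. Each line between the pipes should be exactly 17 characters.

Answer: |         we sweet|
|understand system|
|     capture code|
| bridge childhood|
|    are storm dog|
|     ocean matrix|
|   cheese library|
|brown garden corn|
|           bridge|

Derivation:
Line 1: ['we', 'sweet'] (min_width=8, slack=9)
Line 2: ['understand', 'system'] (min_width=17, slack=0)
Line 3: ['capture', 'code'] (min_width=12, slack=5)
Line 4: ['bridge', 'childhood'] (min_width=16, slack=1)
Line 5: ['are', 'storm', 'dog'] (min_width=13, slack=4)
Line 6: ['ocean', 'matrix'] (min_width=12, slack=5)
Line 7: ['cheese', 'library'] (min_width=14, slack=3)
Line 8: ['brown', 'garden', 'corn'] (min_width=17, slack=0)
Line 9: ['bridge'] (min_width=6, slack=11)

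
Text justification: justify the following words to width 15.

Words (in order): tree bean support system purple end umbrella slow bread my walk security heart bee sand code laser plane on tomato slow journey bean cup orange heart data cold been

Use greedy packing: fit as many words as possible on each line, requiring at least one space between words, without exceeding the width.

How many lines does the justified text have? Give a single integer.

Line 1: ['tree', 'bean'] (min_width=9, slack=6)
Line 2: ['support', 'system'] (min_width=14, slack=1)
Line 3: ['purple', 'end'] (min_width=10, slack=5)
Line 4: ['umbrella', 'slow'] (min_width=13, slack=2)
Line 5: ['bread', 'my', 'walk'] (min_width=13, slack=2)
Line 6: ['security', 'heart'] (min_width=14, slack=1)
Line 7: ['bee', 'sand', 'code'] (min_width=13, slack=2)
Line 8: ['laser', 'plane', 'on'] (min_width=14, slack=1)
Line 9: ['tomato', 'slow'] (min_width=11, slack=4)
Line 10: ['journey', 'bean'] (min_width=12, slack=3)
Line 11: ['cup', 'orange'] (min_width=10, slack=5)
Line 12: ['heart', 'data', 'cold'] (min_width=15, slack=0)
Line 13: ['been'] (min_width=4, slack=11)
Total lines: 13

Answer: 13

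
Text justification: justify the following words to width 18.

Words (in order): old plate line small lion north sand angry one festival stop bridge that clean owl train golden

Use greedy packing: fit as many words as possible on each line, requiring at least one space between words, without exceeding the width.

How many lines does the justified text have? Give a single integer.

Answer: 6

Derivation:
Line 1: ['old', 'plate', 'line'] (min_width=14, slack=4)
Line 2: ['small', 'lion', 'north'] (min_width=16, slack=2)
Line 3: ['sand', 'angry', 'one'] (min_width=14, slack=4)
Line 4: ['festival', 'stop'] (min_width=13, slack=5)
Line 5: ['bridge', 'that', 'clean'] (min_width=17, slack=1)
Line 6: ['owl', 'train', 'golden'] (min_width=16, slack=2)
Total lines: 6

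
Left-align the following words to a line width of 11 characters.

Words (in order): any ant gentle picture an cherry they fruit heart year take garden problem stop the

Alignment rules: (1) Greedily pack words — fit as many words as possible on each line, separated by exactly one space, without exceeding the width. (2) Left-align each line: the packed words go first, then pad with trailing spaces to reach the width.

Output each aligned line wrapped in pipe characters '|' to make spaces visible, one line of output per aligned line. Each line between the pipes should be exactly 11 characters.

Answer: |any ant    |
|gentle     |
|picture an |
|cherry they|
|fruit heart|
|year take  |
|garden     |
|problem    |
|stop the   |

Derivation:
Line 1: ['any', 'ant'] (min_width=7, slack=4)
Line 2: ['gentle'] (min_width=6, slack=5)
Line 3: ['picture', 'an'] (min_width=10, slack=1)
Line 4: ['cherry', 'they'] (min_width=11, slack=0)
Line 5: ['fruit', 'heart'] (min_width=11, slack=0)
Line 6: ['year', 'take'] (min_width=9, slack=2)
Line 7: ['garden'] (min_width=6, slack=5)
Line 8: ['problem'] (min_width=7, slack=4)
Line 9: ['stop', 'the'] (min_width=8, slack=3)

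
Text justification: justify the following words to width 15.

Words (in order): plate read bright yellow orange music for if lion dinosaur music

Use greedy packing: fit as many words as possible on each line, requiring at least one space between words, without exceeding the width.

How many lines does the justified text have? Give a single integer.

Answer: 5

Derivation:
Line 1: ['plate', 'read'] (min_width=10, slack=5)
Line 2: ['bright', 'yellow'] (min_width=13, slack=2)
Line 3: ['orange', 'music'] (min_width=12, slack=3)
Line 4: ['for', 'if', 'lion'] (min_width=11, slack=4)
Line 5: ['dinosaur', 'music'] (min_width=14, slack=1)
Total lines: 5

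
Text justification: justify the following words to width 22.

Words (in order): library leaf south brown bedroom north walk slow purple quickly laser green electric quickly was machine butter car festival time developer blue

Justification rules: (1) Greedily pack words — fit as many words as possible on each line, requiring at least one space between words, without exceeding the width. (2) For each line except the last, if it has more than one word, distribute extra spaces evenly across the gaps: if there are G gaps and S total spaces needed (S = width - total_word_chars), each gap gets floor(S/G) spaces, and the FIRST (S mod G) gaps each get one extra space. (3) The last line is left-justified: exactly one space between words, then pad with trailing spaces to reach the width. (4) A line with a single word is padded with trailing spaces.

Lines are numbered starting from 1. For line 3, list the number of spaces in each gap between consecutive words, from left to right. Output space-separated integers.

Answer: 4 4

Derivation:
Line 1: ['library', 'leaf', 'south'] (min_width=18, slack=4)
Line 2: ['brown', 'bedroom', 'north'] (min_width=19, slack=3)
Line 3: ['walk', 'slow', 'purple'] (min_width=16, slack=6)
Line 4: ['quickly', 'laser', 'green'] (min_width=19, slack=3)
Line 5: ['electric', 'quickly', 'was'] (min_width=20, slack=2)
Line 6: ['machine', 'butter', 'car'] (min_width=18, slack=4)
Line 7: ['festival', 'time'] (min_width=13, slack=9)
Line 8: ['developer', 'blue'] (min_width=14, slack=8)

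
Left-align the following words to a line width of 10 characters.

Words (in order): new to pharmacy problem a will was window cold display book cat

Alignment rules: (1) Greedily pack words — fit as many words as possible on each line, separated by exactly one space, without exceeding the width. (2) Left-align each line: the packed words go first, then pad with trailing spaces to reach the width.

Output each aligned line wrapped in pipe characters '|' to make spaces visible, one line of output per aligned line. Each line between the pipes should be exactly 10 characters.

Answer: |new to    |
|pharmacy  |
|problem a |
|will was  |
|window    |
|cold      |
|display   |
|book cat  |

Derivation:
Line 1: ['new', 'to'] (min_width=6, slack=4)
Line 2: ['pharmacy'] (min_width=8, slack=2)
Line 3: ['problem', 'a'] (min_width=9, slack=1)
Line 4: ['will', 'was'] (min_width=8, slack=2)
Line 5: ['window'] (min_width=6, slack=4)
Line 6: ['cold'] (min_width=4, slack=6)
Line 7: ['display'] (min_width=7, slack=3)
Line 8: ['book', 'cat'] (min_width=8, slack=2)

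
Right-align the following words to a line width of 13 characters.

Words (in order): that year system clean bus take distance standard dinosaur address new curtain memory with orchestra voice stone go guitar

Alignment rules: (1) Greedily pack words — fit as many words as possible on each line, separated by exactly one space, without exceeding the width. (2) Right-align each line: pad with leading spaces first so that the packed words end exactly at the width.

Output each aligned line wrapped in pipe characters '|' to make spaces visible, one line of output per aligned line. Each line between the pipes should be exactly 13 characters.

Line 1: ['that', 'year'] (min_width=9, slack=4)
Line 2: ['system', 'clean'] (min_width=12, slack=1)
Line 3: ['bus', 'take'] (min_width=8, slack=5)
Line 4: ['distance'] (min_width=8, slack=5)
Line 5: ['standard'] (min_width=8, slack=5)
Line 6: ['dinosaur'] (min_width=8, slack=5)
Line 7: ['address', 'new'] (min_width=11, slack=2)
Line 8: ['curtain'] (min_width=7, slack=6)
Line 9: ['memory', 'with'] (min_width=11, slack=2)
Line 10: ['orchestra'] (min_width=9, slack=4)
Line 11: ['voice', 'stone'] (min_width=11, slack=2)
Line 12: ['go', 'guitar'] (min_width=9, slack=4)

Answer: |    that year|
| system clean|
|     bus take|
|     distance|
|     standard|
|     dinosaur|
|  address new|
|      curtain|
|  memory with|
|    orchestra|
|  voice stone|
|    go guitar|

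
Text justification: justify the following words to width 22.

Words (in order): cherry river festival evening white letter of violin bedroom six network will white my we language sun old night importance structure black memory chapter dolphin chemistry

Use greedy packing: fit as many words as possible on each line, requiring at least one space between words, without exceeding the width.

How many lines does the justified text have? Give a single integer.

Line 1: ['cherry', 'river', 'festival'] (min_width=21, slack=1)
Line 2: ['evening', 'white', 'letter'] (min_width=20, slack=2)
Line 3: ['of', 'violin', 'bedroom', 'six'] (min_width=21, slack=1)
Line 4: ['network', 'will', 'white', 'my'] (min_width=21, slack=1)
Line 5: ['we', 'language', 'sun', 'old'] (min_width=19, slack=3)
Line 6: ['night', 'importance'] (min_width=16, slack=6)
Line 7: ['structure', 'black', 'memory'] (min_width=22, slack=0)
Line 8: ['chapter', 'dolphin'] (min_width=15, slack=7)
Line 9: ['chemistry'] (min_width=9, slack=13)
Total lines: 9

Answer: 9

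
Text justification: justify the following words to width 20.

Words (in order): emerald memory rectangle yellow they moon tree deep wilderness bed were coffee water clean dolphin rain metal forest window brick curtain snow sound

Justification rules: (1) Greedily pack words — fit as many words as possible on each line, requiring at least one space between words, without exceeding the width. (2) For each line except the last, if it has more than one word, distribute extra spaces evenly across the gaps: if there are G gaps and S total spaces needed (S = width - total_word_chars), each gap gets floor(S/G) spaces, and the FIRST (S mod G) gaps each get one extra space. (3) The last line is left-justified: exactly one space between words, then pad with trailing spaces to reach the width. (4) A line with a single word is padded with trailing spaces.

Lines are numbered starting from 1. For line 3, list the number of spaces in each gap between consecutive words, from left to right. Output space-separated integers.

Line 1: ['emerald', 'memory'] (min_width=14, slack=6)
Line 2: ['rectangle', 'yellow'] (min_width=16, slack=4)
Line 3: ['they', 'moon', 'tree', 'deep'] (min_width=19, slack=1)
Line 4: ['wilderness', 'bed', 'were'] (min_width=19, slack=1)
Line 5: ['coffee', 'water', 'clean'] (min_width=18, slack=2)
Line 6: ['dolphin', 'rain', 'metal'] (min_width=18, slack=2)
Line 7: ['forest', 'window', 'brick'] (min_width=19, slack=1)
Line 8: ['curtain', 'snow', 'sound'] (min_width=18, slack=2)

Answer: 2 1 1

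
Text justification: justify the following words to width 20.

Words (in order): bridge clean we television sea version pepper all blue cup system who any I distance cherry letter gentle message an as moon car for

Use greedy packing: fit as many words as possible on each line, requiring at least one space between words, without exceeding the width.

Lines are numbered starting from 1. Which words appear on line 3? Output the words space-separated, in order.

Answer: version pepper all

Derivation:
Line 1: ['bridge', 'clean', 'we'] (min_width=15, slack=5)
Line 2: ['television', 'sea'] (min_width=14, slack=6)
Line 3: ['version', 'pepper', 'all'] (min_width=18, slack=2)
Line 4: ['blue', 'cup', 'system', 'who'] (min_width=19, slack=1)
Line 5: ['any', 'I', 'distance'] (min_width=14, slack=6)
Line 6: ['cherry', 'letter', 'gentle'] (min_width=20, slack=0)
Line 7: ['message', 'an', 'as', 'moon'] (min_width=18, slack=2)
Line 8: ['car', 'for'] (min_width=7, slack=13)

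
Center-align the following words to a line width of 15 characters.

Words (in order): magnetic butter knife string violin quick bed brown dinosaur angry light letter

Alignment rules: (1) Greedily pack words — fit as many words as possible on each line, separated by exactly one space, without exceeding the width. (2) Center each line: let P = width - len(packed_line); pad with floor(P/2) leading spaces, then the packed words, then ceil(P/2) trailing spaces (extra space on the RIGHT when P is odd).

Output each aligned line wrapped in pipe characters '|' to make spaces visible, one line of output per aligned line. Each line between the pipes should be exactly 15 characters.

Answer: |magnetic butter|
| knife string  |
| violin quick  |
|   bed brown   |
|dinosaur angry |
| light letter  |

Derivation:
Line 1: ['magnetic', 'butter'] (min_width=15, slack=0)
Line 2: ['knife', 'string'] (min_width=12, slack=3)
Line 3: ['violin', 'quick'] (min_width=12, slack=3)
Line 4: ['bed', 'brown'] (min_width=9, slack=6)
Line 5: ['dinosaur', 'angry'] (min_width=14, slack=1)
Line 6: ['light', 'letter'] (min_width=12, slack=3)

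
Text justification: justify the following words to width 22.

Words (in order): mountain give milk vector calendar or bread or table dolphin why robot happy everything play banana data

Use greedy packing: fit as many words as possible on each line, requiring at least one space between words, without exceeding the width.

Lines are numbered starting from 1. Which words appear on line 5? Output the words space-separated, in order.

Answer: everything play banana

Derivation:
Line 1: ['mountain', 'give', 'milk'] (min_width=18, slack=4)
Line 2: ['vector', 'calendar', 'or'] (min_width=18, slack=4)
Line 3: ['bread', 'or', 'table', 'dolphin'] (min_width=22, slack=0)
Line 4: ['why', 'robot', 'happy'] (min_width=15, slack=7)
Line 5: ['everything', 'play', 'banana'] (min_width=22, slack=0)
Line 6: ['data'] (min_width=4, slack=18)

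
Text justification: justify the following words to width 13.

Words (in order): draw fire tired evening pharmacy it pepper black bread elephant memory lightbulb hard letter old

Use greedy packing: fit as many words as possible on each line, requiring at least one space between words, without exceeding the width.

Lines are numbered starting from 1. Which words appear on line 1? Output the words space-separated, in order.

Answer: draw fire

Derivation:
Line 1: ['draw', 'fire'] (min_width=9, slack=4)
Line 2: ['tired', 'evening'] (min_width=13, slack=0)
Line 3: ['pharmacy', 'it'] (min_width=11, slack=2)
Line 4: ['pepper', 'black'] (min_width=12, slack=1)
Line 5: ['bread'] (min_width=5, slack=8)
Line 6: ['elephant'] (min_width=8, slack=5)
Line 7: ['memory'] (min_width=6, slack=7)
Line 8: ['lightbulb'] (min_width=9, slack=4)
Line 9: ['hard', 'letter'] (min_width=11, slack=2)
Line 10: ['old'] (min_width=3, slack=10)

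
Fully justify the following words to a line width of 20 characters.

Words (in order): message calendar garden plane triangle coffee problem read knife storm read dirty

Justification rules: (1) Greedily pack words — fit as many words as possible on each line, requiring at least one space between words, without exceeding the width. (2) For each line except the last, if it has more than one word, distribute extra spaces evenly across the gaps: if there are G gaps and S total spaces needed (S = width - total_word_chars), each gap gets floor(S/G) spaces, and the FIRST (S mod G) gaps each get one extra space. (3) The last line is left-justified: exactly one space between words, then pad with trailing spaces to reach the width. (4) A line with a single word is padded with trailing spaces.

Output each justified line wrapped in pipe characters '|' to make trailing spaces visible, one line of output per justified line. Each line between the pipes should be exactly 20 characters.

Answer: |message     calendar|
|garden         plane|
|triangle      coffee|
|problem  read  knife|
|storm read dirty    |

Derivation:
Line 1: ['message', 'calendar'] (min_width=16, slack=4)
Line 2: ['garden', 'plane'] (min_width=12, slack=8)
Line 3: ['triangle', 'coffee'] (min_width=15, slack=5)
Line 4: ['problem', 'read', 'knife'] (min_width=18, slack=2)
Line 5: ['storm', 'read', 'dirty'] (min_width=16, slack=4)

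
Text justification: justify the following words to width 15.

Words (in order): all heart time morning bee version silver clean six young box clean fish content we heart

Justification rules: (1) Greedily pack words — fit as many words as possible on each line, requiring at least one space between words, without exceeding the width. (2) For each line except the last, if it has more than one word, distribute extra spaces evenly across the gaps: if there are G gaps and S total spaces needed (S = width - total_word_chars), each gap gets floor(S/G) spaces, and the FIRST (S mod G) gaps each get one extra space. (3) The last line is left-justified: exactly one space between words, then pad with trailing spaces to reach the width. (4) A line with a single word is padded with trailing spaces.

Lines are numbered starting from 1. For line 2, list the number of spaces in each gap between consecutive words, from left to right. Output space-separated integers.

Line 1: ['all', 'heart', 'time'] (min_width=14, slack=1)
Line 2: ['morning', 'bee'] (min_width=11, slack=4)
Line 3: ['version', 'silver'] (min_width=14, slack=1)
Line 4: ['clean', 'six', 'young'] (min_width=15, slack=0)
Line 5: ['box', 'clean', 'fish'] (min_width=14, slack=1)
Line 6: ['content', 'we'] (min_width=10, slack=5)
Line 7: ['heart'] (min_width=5, slack=10)

Answer: 5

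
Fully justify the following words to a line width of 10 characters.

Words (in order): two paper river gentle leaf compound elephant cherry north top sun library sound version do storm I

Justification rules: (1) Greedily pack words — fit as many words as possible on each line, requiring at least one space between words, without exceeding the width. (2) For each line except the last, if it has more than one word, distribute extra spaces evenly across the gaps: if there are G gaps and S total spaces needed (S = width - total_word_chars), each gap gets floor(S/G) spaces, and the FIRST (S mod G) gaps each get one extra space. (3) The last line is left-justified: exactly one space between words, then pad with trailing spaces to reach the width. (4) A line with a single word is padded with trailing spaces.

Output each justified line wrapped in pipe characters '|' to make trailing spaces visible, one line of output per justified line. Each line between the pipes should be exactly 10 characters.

Answer: |two  paper|
|river     |
|gentle    |
|leaf      |
|compound  |
|elephant  |
|cherry    |
|north  top|
|sun       |
|library   |
|sound     |
|version do|
|storm I   |

Derivation:
Line 1: ['two', 'paper'] (min_width=9, slack=1)
Line 2: ['river'] (min_width=5, slack=5)
Line 3: ['gentle'] (min_width=6, slack=4)
Line 4: ['leaf'] (min_width=4, slack=6)
Line 5: ['compound'] (min_width=8, slack=2)
Line 6: ['elephant'] (min_width=8, slack=2)
Line 7: ['cherry'] (min_width=6, slack=4)
Line 8: ['north', 'top'] (min_width=9, slack=1)
Line 9: ['sun'] (min_width=3, slack=7)
Line 10: ['library'] (min_width=7, slack=3)
Line 11: ['sound'] (min_width=5, slack=5)
Line 12: ['version', 'do'] (min_width=10, slack=0)
Line 13: ['storm', 'I'] (min_width=7, slack=3)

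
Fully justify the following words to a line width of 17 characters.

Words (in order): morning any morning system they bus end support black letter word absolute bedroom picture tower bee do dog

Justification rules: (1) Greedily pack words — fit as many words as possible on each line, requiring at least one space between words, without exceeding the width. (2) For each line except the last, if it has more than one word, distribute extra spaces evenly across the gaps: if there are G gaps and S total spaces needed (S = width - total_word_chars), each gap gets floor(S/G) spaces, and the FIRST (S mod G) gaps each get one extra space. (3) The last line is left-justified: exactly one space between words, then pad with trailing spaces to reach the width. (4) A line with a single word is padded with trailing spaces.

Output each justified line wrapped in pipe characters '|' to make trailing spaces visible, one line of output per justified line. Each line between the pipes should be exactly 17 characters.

Line 1: ['morning', 'any'] (min_width=11, slack=6)
Line 2: ['morning', 'system'] (min_width=14, slack=3)
Line 3: ['they', 'bus', 'end'] (min_width=12, slack=5)
Line 4: ['support', 'black'] (min_width=13, slack=4)
Line 5: ['letter', 'word'] (min_width=11, slack=6)
Line 6: ['absolute', 'bedroom'] (min_width=16, slack=1)
Line 7: ['picture', 'tower', 'bee'] (min_width=17, slack=0)
Line 8: ['do', 'dog'] (min_width=6, slack=11)

Answer: |morning       any|
|morning    system|
|they    bus   end|
|support     black|
|letter       word|
|absolute  bedroom|
|picture tower bee|
|do dog           |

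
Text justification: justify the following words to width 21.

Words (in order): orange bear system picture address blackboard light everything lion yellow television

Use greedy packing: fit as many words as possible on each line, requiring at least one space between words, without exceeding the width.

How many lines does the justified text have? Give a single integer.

Answer: 5

Derivation:
Line 1: ['orange', 'bear', 'system'] (min_width=18, slack=3)
Line 2: ['picture', 'address'] (min_width=15, slack=6)
Line 3: ['blackboard', 'light'] (min_width=16, slack=5)
Line 4: ['everything', 'lion'] (min_width=15, slack=6)
Line 5: ['yellow', 'television'] (min_width=17, slack=4)
Total lines: 5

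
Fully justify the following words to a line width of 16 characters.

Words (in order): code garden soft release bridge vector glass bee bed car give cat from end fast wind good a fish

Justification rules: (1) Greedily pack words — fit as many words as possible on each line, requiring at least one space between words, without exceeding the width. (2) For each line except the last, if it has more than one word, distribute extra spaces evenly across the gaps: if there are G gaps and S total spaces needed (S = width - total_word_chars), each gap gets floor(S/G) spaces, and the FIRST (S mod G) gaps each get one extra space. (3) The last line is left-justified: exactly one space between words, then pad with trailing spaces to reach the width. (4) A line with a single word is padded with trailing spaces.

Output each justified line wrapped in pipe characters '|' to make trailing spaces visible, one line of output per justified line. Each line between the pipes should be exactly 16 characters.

Line 1: ['code', 'garden', 'soft'] (min_width=16, slack=0)
Line 2: ['release', 'bridge'] (min_width=14, slack=2)
Line 3: ['vector', 'glass', 'bee'] (min_width=16, slack=0)
Line 4: ['bed', 'car', 'give', 'cat'] (min_width=16, slack=0)
Line 5: ['from', 'end', 'fast'] (min_width=13, slack=3)
Line 6: ['wind', 'good', 'a', 'fish'] (min_width=16, slack=0)

Answer: |code garden soft|
|release   bridge|
|vector glass bee|
|bed car give cat|
|from   end  fast|
|wind good a fish|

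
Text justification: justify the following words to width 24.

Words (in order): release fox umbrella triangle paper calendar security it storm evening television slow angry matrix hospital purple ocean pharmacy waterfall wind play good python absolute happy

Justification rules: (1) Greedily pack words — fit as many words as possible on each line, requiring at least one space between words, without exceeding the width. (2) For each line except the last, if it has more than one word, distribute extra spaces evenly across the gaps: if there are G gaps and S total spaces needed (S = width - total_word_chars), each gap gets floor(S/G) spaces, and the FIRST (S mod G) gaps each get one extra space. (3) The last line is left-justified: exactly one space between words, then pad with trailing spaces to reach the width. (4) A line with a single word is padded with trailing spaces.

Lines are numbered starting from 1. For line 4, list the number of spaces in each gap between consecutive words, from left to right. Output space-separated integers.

Answer: 2 1

Derivation:
Line 1: ['release', 'fox', 'umbrella'] (min_width=20, slack=4)
Line 2: ['triangle', 'paper', 'calendar'] (min_width=23, slack=1)
Line 3: ['security', 'it', 'storm'] (min_width=17, slack=7)
Line 4: ['evening', 'television', 'slow'] (min_width=23, slack=1)
Line 5: ['angry', 'matrix', 'hospital'] (min_width=21, slack=3)
Line 6: ['purple', 'ocean', 'pharmacy'] (min_width=21, slack=3)
Line 7: ['waterfall', 'wind', 'play', 'good'] (min_width=24, slack=0)
Line 8: ['python', 'absolute', 'happy'] (min_width=21, slack=3)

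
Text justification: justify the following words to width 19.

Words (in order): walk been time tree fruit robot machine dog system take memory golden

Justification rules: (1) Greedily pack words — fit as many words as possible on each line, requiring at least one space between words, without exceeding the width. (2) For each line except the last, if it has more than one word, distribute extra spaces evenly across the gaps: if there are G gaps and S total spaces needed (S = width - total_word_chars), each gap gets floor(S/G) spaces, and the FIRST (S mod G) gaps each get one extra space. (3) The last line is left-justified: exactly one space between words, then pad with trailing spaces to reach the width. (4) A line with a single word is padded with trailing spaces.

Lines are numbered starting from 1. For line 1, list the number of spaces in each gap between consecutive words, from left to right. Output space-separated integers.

Answer: 1 1 1

Derivation:
Line 1: ['walk', 'been', 'time', 'tree'] (min_width=19, slack=0)
Line 2: ['fruit', 'robot', 'machine'] (min_width=19, slack=0)
Line 3: ['dog', 'system', 'take'] (min_width=15, slack=4)
Line 4: ['memory', 'golden'] (min_width=13, slack=6)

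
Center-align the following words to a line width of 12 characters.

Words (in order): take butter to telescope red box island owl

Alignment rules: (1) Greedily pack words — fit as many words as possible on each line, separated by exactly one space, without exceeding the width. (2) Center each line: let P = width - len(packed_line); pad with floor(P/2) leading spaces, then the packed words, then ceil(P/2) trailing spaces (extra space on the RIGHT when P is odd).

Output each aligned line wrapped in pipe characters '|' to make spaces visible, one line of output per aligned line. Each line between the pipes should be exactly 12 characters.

Answer: |take butter |
|to telescope|
|  red box   |
| island owl |

Derivation:
Line 1: ['take', 'butter'] (min_width=11, slack=1)
Line 2: ['to', 'telescope'] (min_width=12, slack=0)
Line 3: ['red', 'box'] (min_width=7, slack=5)
Line 4: ['island', 'owl'] (min_width=10, slack=2)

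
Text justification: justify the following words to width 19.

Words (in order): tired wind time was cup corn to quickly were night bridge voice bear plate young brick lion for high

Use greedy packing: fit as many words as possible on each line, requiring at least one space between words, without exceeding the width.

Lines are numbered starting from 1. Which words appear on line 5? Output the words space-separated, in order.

Line 1: ['tired', 'wind', 'time', 'was'] (min_width=19, slack=0)
Line 2: ['cup', 'corn', 'to', 'quickly'] (min_width=19, slack=0)
Line 3: ['were', 'night', 'bridge'] (min_width=17, slack=2)
Line 4: ['voice', 'bear', 'plate'] (min_width=16, slack=3)
Line 5: ['young', 'brick', 'lion'] (min_width=16, slack=3)
Line 6: ['for', 'high'] (min_width=8, slack=11)

Answer: young brick lion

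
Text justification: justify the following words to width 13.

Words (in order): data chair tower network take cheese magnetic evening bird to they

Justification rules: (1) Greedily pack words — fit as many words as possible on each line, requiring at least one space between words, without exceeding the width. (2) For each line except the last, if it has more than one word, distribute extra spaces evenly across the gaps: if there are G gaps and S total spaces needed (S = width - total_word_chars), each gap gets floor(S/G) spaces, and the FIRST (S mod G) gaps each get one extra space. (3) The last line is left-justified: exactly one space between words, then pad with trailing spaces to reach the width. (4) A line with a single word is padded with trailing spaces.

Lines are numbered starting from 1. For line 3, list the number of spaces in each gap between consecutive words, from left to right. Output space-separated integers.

Line 1: ['data', 'chair'] (min_width=10, slack=3)
Line 2: ['tower', 'network'] (min_width=13, slack=0)
Line 3: ['take', 'cheese'] (min_width=11, slack=2)
Line 4: ['magnetic'] (min_width=8, slack=5)
Line 5: ['evening', 'bird'] (min_width=12, slack=1)
Line 6: ['to', 'they'] (min_width=7, slack=6)

Answer: 3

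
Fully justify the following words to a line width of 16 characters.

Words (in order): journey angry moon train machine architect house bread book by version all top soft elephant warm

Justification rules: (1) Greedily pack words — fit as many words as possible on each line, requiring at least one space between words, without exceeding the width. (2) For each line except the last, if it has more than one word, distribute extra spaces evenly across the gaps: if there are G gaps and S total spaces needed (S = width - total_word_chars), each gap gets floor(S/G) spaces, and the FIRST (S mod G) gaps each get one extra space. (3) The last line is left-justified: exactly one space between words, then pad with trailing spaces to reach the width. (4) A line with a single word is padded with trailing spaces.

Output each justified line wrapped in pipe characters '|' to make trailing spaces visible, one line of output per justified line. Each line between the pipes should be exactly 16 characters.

Answer: |journey    angry|
|moon       train|
|machine         |
|architect  house|
|bread   book  by|
|version  all top|
|soft    elephant|
|warm            |

Derivation:
Line 1: ['journey', 'angry'] (min_width=13, slack=3)
Line 2: ['moon', 'train'] (min_width=10, slack=6)
Line 3: ['machine'] (min_width=7, slack=9)
Line 4: ['architect', 'house'] (min_width=15, slack=1)
Line 5: ['bread', 'book', 'by'] (min_width=13, slack=3)
Line 6: ['version', 'all', 'top'] (min_width=15, slack=1)
Line 7: ['soft', 'elephant'] (min_width=13, slack=3)
Line 8: ['warm'] (min_width=4, slack=12)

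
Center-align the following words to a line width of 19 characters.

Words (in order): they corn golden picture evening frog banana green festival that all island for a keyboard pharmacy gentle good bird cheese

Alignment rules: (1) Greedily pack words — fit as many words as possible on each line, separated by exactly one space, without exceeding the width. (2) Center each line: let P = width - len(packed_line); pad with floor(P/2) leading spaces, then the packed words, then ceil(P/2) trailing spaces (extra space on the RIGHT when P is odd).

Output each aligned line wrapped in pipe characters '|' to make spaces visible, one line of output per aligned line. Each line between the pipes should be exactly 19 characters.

Answer: | they corn golden  |
|  picture evening  |
| frog banana green |
| festival that all |
|   island for a    |
| keyboard pharmacy |
| gentle good bird  |
|      cheese       |

Derivation:
Line 1: ['they', 'corn', 'golden'] (min_width=16, slack=3)
Line 2: ['picture', 'evening'] (min_width=15, slack=4)
Line 3: ['frog', 'banana', 'green'] (min_width=17, slack=2)
Line 4: ['festival', 'that', 'all'] (min_width=17, slack=2)
Line 5: ['island', 'for', 'a'] (min_width=12, slack=7)
Line 6: ['keyboard', 'pharmacy'] (min_width=17, slack=2)
Line 7: ['gentle', 'good', 'bird'] (min_width=16, slack=3)
Line 8: ['cheese'] (min_width=6, slack=13)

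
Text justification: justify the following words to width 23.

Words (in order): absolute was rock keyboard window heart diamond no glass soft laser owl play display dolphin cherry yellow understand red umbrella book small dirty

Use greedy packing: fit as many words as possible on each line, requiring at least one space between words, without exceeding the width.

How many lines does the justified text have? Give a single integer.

Line 1: ['absolute', 'was', 'rock'] (min_width=17, slack=6)
Line 2: ['keyboard', 'window', 'heart'] (min_width=21, slack=2)
Line 3: ['diamond', 'no', 'glass', 'soft'] (min_width=21, slack=2)
Line 4: ['laser', 'owl', 'play', 'display'] (min_width=22, slack=1)
Line 5: ['dolphin', 'cherry', 'yellow'] (min_width=21, slack=2)
Line 6: ['understand', 'red', 'umbrella'] (min_width=23, slack=0)
Line 7: ['book', 'small', 'dirty'] (min_width=16, slack=7)
Total lines: 7

Answer: 7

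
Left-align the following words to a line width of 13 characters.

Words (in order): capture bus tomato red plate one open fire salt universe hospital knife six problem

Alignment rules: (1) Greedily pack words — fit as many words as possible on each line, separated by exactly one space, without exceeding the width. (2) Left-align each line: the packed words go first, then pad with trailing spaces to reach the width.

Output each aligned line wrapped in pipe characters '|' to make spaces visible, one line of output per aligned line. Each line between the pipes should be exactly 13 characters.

Line 1: ['capture', 'bus'] (min_width=11, slack=2)
Line 2: ['tomato', 'red'] (min_width=10, slack=3)
Line 3: ['plate', 'one'] (min_width=9, slack=4)
Line 4: ['open', 'fire'] (min_width=9, slack=4)
Line 5: ['salt', 'universe'] (min_width=13, slack=0)
Line 6: ['hospital'] (min_width=8, slack=5)
Line 7: ['knife', 'six'] (min_width=9, slack=4)
Line 8: ['problem'] (min_width=7, slack=6)

Answer: |capture bus  |
|tomato red   |
|plate one    |
|open fire    |
|salt universe|
|hospital     |
|knife six    |
|problem      |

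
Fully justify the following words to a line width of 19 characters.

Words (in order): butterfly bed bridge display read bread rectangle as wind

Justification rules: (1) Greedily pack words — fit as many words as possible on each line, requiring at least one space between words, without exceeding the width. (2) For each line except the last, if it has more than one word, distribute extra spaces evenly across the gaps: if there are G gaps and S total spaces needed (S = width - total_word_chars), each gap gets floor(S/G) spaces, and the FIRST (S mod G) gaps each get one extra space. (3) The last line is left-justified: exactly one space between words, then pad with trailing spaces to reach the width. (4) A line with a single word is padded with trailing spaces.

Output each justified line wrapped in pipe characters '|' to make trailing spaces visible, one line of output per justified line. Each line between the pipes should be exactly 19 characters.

Line 1: ['butterfly', 'bed'] (min_width=13, slack=6)
Line 2: ['bridge', 'display', 'read'] (min_width=19, slack=0)
Line 3: ['bread', 'rectangle', 'as'] (min_width=18, slack=1)
Line 4: ['wind'] (min_width=4, slack=15)

Answer: |butterfly       bed|
|bridge display read|
|bread  rectangle as|
|wind               |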